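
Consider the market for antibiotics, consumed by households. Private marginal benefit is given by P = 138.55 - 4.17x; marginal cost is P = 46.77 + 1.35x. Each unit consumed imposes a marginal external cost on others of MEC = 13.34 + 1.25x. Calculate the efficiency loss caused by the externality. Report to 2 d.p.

DWL = 86.00

Market equilibrium (private): 46.77 + 1.35x = 138.55 - 4.17x → x_m = 16.6268.
Social marginal benefit = demand − MEC = 125.21 - 5.42x.
Set SMB = MC: 125.21 - 5.42x = 46.77 + 1.35x → x* = 11.5864.
The welfare-loss triangle has base |x_m − x*| and height MEC(x_m) (the vertical gap between SMB and MC is zero at x* and MEC at x_m).
DWL = ½ × 5.0404 × 34.1235 = 85.9980.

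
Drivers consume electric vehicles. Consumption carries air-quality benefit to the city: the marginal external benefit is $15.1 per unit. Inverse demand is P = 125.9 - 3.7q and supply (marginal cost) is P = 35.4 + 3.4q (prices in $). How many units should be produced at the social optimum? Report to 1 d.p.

q* = 14.9

Social marginal benefit = demand + MEB = 141.0 - 3.7q.
Set SMB = MC: 141.0 - 3.7q = 35.4 + 3.4q → q* = 14.8732.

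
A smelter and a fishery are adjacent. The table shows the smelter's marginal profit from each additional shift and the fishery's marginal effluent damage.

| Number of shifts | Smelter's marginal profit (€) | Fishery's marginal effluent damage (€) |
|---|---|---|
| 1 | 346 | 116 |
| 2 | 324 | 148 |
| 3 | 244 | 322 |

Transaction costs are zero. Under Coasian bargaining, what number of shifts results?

Bargaining reaches the level where marginal profit last exceeds marginal effluent damage.
That holds through level 2 (324 ≥ 148) but not at 3 (244 < 322).

2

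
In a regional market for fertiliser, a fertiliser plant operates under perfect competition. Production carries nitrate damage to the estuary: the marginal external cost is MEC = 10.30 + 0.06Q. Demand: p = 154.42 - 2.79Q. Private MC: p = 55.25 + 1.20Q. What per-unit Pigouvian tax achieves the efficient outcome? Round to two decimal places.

tax = 11.62 per unit

Social marginal cost = private MC + MEC = 65.55 + 1.26Q.
Set SMC = demand: 65.55 + 1.26Q = 154.42 - 2.79Q → Q* = 21.9432.
The Pigouvian tax equals MEC at Q*: 10.30 + 0.06×21.9432 = 11.6166.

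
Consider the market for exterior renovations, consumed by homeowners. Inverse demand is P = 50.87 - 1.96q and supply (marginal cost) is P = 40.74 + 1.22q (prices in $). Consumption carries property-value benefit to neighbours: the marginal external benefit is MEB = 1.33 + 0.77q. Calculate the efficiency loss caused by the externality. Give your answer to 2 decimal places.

DWL = $2.97

Market equilibrium (private): 40.74 + 1.22q = 50.87 - 1.96q → q_m = 3.1855.
Social marginal benefit = demand + MEB = 52.20 - 1.19q.
Set SMB = MC: 52.20 - 1.19q = 40.74 + 1.22q → q* = 4.7552.
The welfare-loss triangle has base |q_m − q*| and height MEB(q_m) (the vertical gap between SMB and MC is zero at q* and MEB at q_m).
DWL = ½ × 1.5697 × 3.7829 = 2.9690.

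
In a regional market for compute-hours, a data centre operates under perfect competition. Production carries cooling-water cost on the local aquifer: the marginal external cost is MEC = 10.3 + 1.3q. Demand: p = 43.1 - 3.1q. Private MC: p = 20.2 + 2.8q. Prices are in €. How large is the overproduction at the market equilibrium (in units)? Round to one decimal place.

2.1 units

Market equilibrium (private): 20.2 + 2.8q = 43.1 - 3.1q → q_m = 3.8814.
Social marginal cost = private MC + MEC = 30.5 + 4.1q.
Set SMC = demand: 30.5 + 4.1q = 43.1 - 3.1q → q* = 1.7500.
Gap = |3.8814 − 1.7500| = 2.1314.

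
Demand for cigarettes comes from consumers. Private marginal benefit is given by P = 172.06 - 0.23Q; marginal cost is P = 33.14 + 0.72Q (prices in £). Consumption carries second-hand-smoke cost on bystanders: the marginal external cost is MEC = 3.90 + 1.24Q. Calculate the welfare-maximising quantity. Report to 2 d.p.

Social marginal benefit = demand − MEC = 168.16 - 1.47Q.
Set SMB = MC: 168.16 - 1.47Q = 33.14 + 0.72Q → Q* = 61.6530.

Q* = 61.65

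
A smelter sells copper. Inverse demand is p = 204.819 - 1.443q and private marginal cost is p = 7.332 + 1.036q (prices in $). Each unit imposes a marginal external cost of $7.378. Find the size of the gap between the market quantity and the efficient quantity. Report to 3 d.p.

2.976 units

Market equilibrium (private): 7.332 + 1.036q = 204.819 - 1.443q → q_m = 79.6640.
Social marginal cost = private MC + MEC = 14.710 + 1.036q.
Set SMC = demand: 14.710 + 1.036q = 204.819 - 1.443q → q* = 76.6878.
Gap = |79.6640 − 76.6878| = 2.9762.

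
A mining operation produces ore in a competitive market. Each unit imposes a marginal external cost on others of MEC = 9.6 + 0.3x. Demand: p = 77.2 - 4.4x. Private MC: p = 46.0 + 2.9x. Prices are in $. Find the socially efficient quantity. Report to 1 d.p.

x* = 2.8

Social marginal cost = private MC + MEC = 55.6 + 3.2x.
Set SMC = demand: 55.6 + 3.2x = 77.2 - 4.4x → x* = 2.8421.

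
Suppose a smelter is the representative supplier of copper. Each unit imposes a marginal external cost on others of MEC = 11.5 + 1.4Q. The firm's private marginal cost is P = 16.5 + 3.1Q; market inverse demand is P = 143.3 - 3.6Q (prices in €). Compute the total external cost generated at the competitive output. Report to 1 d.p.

€468.4

Market equilibrium (private): 16.5 + 3.1Q = 143.3 - 3.6Q → Q_m = 18.9254.
Total external cost = ∫₀^{Q_m} (11.5 + 1.4Q) dQ = 11.5×18.9254 + ½×1.4×18.9254² = 468.3616.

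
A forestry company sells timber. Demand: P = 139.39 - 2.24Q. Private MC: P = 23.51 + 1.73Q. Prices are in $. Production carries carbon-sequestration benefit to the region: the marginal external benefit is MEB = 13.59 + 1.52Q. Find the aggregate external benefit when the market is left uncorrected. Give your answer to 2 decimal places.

$1044.19

Market equilibrium (private): 23.51 + 1.73Q = 139.39 - 2.24Q → Q_m = 29.1889.
Total external benefit = ∫₀^{Q_m} (13.59 + 1.52Q) dQ = 13.59×29.1889 + ½×1.52×29.1889² = 1044.1910.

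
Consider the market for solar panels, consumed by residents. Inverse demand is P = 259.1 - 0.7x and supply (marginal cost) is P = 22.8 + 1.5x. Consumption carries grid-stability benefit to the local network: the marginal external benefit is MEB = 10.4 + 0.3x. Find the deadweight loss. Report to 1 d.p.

DWL = 478.1

Market equilibrium (private): 22.8 + 1.5x = 259.1 - 0.7x → x_m = 107.4091.
Social marginal benefit = demand + MEB = 269.5 - 0.4x.
Set SMB = MC: 269.5 - 0.4x = 22.8 + 1.5x → x* = 129.8421.
Height of the DWL triangle at x_m is SMB(x_m) − MC(x_m) = MEB(x_m) = 42.6227.
DWL = ½ × 22.4330 × 42.6227 = 478.0775.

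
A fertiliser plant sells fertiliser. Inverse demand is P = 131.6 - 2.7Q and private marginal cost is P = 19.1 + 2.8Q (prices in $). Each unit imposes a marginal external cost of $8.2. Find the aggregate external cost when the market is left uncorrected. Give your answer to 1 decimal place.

$167.7

Market equilibrium (private): 19.1 + 2.8Q = 131.6 - 2.7Q → Q_m = 20.4545.
Total external cost = MEC × Q_m = 8.2 × 20.4545 = 167.7269.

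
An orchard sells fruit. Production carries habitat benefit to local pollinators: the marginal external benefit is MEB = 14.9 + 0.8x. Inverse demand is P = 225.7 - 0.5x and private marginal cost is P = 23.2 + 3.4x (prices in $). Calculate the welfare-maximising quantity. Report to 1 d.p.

x* = 70.1

Social marginal cost = private MC − MEB = 8.3 + 2.6x.
Set SMC = demand: 8.3 + 2.6x = 225.7 - 0.5x → x* = 70.1290.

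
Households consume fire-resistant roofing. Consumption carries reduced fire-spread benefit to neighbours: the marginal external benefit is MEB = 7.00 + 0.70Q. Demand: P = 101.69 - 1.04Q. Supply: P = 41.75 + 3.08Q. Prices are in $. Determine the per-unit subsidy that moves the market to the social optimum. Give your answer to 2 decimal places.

subsidy = $20.70 per unit

Social marginal benefit = demand + MEB = 108.69 - 0.34Q.
Set SMB = MC: 108.69 - 0.34Q = 41.75 + 3.08Q → Q* = 19.5731.
The Pigouvian subsidy equals MEB at Q*: 7.00 + 0.70×19.5731 = 20.7012.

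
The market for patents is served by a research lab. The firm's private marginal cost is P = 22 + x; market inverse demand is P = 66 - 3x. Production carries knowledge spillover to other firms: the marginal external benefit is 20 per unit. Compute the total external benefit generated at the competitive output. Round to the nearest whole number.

220

Market equilibrium (private): 22 + x = 66 - 3x → x_m = 11.0000.
Total external benefit = MEB × x_m = 20 × 11.0000 = 220.0000.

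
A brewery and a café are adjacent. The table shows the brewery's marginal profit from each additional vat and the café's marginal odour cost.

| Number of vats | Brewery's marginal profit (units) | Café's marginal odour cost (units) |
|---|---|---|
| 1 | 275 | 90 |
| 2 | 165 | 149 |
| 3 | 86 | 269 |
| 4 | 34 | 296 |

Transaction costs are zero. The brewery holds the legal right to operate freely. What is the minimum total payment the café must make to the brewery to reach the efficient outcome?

120

Left alone the brewery would choose level 4 (marginal profit stays positive).
Efficient level: k* = 2 (marginal profit ≥ marginal odour cost through 2).
The café must at least cover the brewery's forgone profit from cutting 4→2: 86 + 34 = 120.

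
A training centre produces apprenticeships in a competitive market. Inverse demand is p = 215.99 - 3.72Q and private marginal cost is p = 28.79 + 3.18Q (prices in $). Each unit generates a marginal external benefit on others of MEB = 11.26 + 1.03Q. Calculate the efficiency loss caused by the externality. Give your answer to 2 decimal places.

DWL = $130.92

Market equilibrium (private): 28.79 + 3.18Q = 215.99 - 3.72Q → Q_m = 27.1304.
Social marginal cost = private MC − MEB = 17.53 + 2.15Q.
Set SMC = demand: 17.53 + 2.15Q = 215.99 - 3.72Q → Q* = 33.8092.
Height of the DWL triangle at Q_m is demand(Q_m) − SMC(Q_m) = MEB(Q_m) = 39.2043.
DWL = ½ × 6.6788 × 39.2043 = 130.9188.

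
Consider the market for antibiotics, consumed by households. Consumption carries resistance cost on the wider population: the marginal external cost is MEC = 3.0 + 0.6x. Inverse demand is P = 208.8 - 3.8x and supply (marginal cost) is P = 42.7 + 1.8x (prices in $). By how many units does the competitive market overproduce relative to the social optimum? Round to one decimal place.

3.4 units

Market equilibrium (private): 42.7 + 1.8x = 208.8 - 3.8x → x_m = 29.6607.
Social marginal benefit = demand − MEC = 205.8 - 4.4x.
Set SMB = MC: 205.8 - 4.4x = 42.7 + 1.8x → x* = 26.3065.
Gap = |29.6607 − 26.3065| = 3.3542.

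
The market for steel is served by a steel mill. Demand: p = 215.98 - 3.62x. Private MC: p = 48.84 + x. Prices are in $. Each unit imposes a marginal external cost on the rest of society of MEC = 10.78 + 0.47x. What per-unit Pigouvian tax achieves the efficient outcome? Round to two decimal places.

tax = $25.22 per unit

Social marginal cost = private MC + MEC = 59.62 + 1.47x.
Set SMC = demand: 59.62 + 1.47x = 215.98 - 3.62x → x* = 30.7191.
The Pigouvian tax equals MEC at x*: 10.78 + 0.47×30.7191 = 25.2180.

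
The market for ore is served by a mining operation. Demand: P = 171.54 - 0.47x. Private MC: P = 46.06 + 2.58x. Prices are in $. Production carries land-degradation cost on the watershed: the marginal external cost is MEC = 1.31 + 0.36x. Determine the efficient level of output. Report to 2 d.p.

Social marginal cost = private MC + MEC = 47.37 + 2.94x.
Set SMC = demand: 47.37 + 2.94x = 171.54 - 0.47x → x* = 36.4135.

x* = 36.41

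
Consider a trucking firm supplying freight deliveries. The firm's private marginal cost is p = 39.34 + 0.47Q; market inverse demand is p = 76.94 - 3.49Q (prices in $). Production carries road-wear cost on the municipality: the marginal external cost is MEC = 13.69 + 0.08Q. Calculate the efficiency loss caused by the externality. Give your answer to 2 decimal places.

DWL = $25.84

Market equilibrium (private): 39.34 + 0.47Q = 76.94 - 3.49Q → Q_m = 9.4949.
Social marginal cost = private MC + MEC = 53.03 + 0.55Q.
Set SMC = demand: 53.03 + 0.55Q = 76.94 - 3.49Q → Q* = 5.9183.
The welfare-loss triangle has base |Q_m − Q*| and height MEC(Q_m) (the vertical gap between SMC and demand is zero at Q* and MEC at Q_m).
DWL = ½ × 3.5766 × 14.4496 = 25.8402.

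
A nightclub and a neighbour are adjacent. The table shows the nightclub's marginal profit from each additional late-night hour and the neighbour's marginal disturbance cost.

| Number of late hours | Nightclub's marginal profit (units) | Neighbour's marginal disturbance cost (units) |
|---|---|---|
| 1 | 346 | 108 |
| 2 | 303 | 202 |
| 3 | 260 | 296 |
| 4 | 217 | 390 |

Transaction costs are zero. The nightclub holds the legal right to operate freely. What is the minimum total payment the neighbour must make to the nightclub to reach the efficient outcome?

477

Left alone the nightclub would choose level 4 (marginal profit stays positive).
Efficient level: k* = 2 (marginal profit ≥ marginal disturbance cost through 2).
The neighbour must at least cover the nightclub's forgone profit from cutting 4→2: 260 + 217 = 477.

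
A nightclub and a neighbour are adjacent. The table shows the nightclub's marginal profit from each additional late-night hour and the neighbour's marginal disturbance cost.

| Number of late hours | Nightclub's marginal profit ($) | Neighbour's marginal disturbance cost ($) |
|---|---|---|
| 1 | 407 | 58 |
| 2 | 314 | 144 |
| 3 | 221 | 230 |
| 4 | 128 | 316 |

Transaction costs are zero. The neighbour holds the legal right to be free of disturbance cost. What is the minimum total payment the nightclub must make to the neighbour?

Efficient level: marginal profit ≥ marginal disturbance cost through level 2, so k* = 2.
With the neighbour holding the right, the nightclub must at least compensate total damage at k*: 58 + 144 = 202.

$202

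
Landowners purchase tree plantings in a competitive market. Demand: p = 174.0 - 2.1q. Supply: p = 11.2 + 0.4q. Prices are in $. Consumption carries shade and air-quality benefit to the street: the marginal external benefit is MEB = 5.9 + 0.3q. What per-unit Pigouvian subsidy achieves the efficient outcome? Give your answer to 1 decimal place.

Social marginal benefit = demand + MEB = 179.9 - 1.8q.
Set SMB = MC: 179.9 - 1.8q = 11.2 + 0.4q → q* = 76.6818.
The Pigouvian subsidy equals MEB at q*: 5.9 + 0.3×76.6818 = 28.9045.

subsidy = $28.9 per unit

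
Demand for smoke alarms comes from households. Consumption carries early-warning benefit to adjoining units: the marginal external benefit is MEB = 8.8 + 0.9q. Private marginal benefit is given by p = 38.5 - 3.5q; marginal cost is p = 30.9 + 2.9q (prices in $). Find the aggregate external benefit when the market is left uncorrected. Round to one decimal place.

Market equilibrium (private): 30.9 + 2.9q = 38.5 - 3.5q → q_m = 1.1875.
Total external benefit = ∫₀^{q_m} (8.8 + 0.9q) dq = 8.8×1.1875 + ½×0.9×1.1875² = 11.0846.

$11.1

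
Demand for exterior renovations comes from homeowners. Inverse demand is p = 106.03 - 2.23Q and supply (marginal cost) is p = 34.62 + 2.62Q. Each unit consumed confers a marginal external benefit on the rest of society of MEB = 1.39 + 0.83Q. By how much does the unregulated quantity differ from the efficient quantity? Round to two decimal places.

Market equilibrium (private): 34.62 + 2.62Q = 106.03 - 2.23Q → Q_m = 14.7237.
Social marginal benefit = demand + MEB = 107.42 - 1.40Q.
Set SMB = MC: 107.42 - 1.40Q = 34.62 + 2.62Q → Q* = 18.1095.
Gap = |14.7237 − 18.1095| = 3.3858.

3.39 units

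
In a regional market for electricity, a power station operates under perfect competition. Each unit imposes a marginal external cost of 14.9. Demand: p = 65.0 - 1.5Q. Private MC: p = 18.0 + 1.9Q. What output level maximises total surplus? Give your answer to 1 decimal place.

Q* = 9.4

Social marginal cost = private MC + MEC = 32.9 + 1.9Q.
Set SMC = demand: 32.9 + 1.9Q = 65.0 - 1.5Q → Q* = 9.4412.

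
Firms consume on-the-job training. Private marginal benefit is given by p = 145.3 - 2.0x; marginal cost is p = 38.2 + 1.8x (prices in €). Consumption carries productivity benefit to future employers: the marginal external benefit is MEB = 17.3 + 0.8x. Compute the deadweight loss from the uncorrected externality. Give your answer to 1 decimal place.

Market equilibrium (private): 38.2 + 1.8x = 145.3 - 2.0x → x_m = 28.1842.
Social marginal benefit = demand + MEB = 162.6 - 1.2x.
Set SMB = MC: 162.6 - 1.2x = 38.2 + 1.8x → x* = 41.4667.
The loss is the area between SMB and MC from x* to x_m; with linear curves that's a triangle of height MEB(x_m).
DWL = ½ × 13.2825 × 39.8474 = 264.6365.

DWL = €264.6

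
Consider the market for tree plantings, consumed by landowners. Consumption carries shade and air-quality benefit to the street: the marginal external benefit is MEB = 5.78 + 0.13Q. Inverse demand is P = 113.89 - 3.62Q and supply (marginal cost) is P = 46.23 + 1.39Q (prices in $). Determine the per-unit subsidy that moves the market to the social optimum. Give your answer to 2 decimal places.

subsidy = $7.74 per unit

Social marginal benefit = demand + MEB = 119.67 - 3.49Q.
Set SMB = MC: 119.67 - 3.49Q = 46.23 + 1.39Q → Q* = 15.0492.
The Pigouvian subsidy equals MEB at Q*: 5.78 + 0.13×15.0492 = 7.7364.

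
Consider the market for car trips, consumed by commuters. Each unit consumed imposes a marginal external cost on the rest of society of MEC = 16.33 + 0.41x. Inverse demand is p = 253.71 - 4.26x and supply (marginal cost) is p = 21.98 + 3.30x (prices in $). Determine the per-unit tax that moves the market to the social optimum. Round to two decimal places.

tax = $27.41 per unit

Social marginal benefit = demand − MEC = 237.38 - 4.67x.
Set SMB = MC: 237.38 - 4.67x = 21.98 + 3.30x → x* = 27.0263.
The Pigouvian tax equals MEC at x*: 16.33 + 0.41×27.0263 = 27.4108.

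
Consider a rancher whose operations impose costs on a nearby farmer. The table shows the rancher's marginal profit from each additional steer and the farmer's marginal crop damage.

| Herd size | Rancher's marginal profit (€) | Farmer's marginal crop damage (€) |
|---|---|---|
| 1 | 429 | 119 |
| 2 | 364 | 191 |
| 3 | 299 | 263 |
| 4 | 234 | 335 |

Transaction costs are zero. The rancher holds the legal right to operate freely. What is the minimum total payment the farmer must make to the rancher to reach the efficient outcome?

Left alone the rancher would choose level 4 (marginal profit stays positive).
Efficient level: k* = 3 (marginal profit ≥ marginal crop damage through 3).
The farmer must at least cover the rancher's forgone profit from cutting 4→3: 234 = 234.

€234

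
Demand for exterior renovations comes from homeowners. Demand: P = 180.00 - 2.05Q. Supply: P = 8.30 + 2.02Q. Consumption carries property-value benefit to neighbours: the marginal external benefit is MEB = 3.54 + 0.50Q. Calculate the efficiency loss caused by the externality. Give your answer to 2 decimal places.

DWL = 84.99

Market equilibrium (private): 8.30 + 2.02Q = 180.00 - 2.05Q → Q_m = 42.1867.
Social marginal benefit = demand + MEB = 183.54 - 1.55Q.
Set SMB = MC: 183.54 - 1.55Q = 8.30 + 2.02Q → Q* = 49.0868.
The welfare-loss triangle has base |Q_m − Q*| and height MEB(Q_m) (the vertical gap between SMB and MC is zero at Q* and MEB at Q_m).
DWL = ½ × 6.9001 × 24.6334 = 84.9865.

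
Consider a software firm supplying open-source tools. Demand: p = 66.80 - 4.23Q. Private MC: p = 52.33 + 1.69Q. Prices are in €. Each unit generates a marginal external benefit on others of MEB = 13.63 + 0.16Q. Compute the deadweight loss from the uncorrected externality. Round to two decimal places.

DWL = €17.07

Market equilibrium (private): 52.33 + 1.69Q = 66.80 - 4.23Q → Q_m = 2.4443.
Social marginal cost = private MC − MEB = 38.70 + 1.53Q.
Set SMC = demand: 38.70 + 1.53Q = 66.80 - 4.23Q → Q* = 4.8785.
Between Q* and Q_m the wedge demand − SMC runs linearly from 0 to MEB(Q_m), so the loss is a triangle.
DWL = ½ × 2.4342 × 14.0211 = 17.0651.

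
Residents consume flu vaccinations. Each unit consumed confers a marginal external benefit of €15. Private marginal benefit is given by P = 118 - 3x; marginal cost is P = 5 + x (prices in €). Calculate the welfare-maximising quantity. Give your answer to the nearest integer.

x* = 32

Social marginal benefit = demand + MEB = 133 - 3x.
Set SMB = MC: 133 - 3x = 5 + x → x* = 32.0000.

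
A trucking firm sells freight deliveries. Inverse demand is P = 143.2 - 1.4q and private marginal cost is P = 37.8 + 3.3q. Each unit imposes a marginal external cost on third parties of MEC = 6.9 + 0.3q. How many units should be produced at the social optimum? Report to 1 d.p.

Social marginal cost = private MC + MEC = 44.7 + 3.6q.
Set SMC = demand: 44.7 + 3.6q = 143.2 - 1.4q → q* = 19.7000.

q* = 19.7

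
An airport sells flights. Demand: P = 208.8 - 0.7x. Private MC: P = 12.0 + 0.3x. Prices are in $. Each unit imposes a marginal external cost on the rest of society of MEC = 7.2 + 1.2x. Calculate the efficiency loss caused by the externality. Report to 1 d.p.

Market equilibrium (private): 12.0 + 0.3x = 208.8 - 0.7x → x_m = 196.8000.
Social marginal cost = private MC + MEC = 19.2 + 1.5x.
Set SMC = demand: 19.2 + 1.5x = 208.8 - 0.7x → x* = 86.1818.
Height of the DWL triangle at x_m is SMC(x_m) − demand(x_m) = MEC(x_m) = 243.3600.
DWL = ½ × 110.6182 × 243.3600 = 13460.0226.

DWL = $13460.0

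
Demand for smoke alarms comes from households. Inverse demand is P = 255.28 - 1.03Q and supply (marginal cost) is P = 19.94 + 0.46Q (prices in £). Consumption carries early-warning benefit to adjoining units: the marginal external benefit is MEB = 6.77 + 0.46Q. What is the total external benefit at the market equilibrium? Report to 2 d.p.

Market equilibrium (private): 19.94 + 0.46Q = 255.28 - 1.03Q → Q_m = 157.9463.
Total external benefit = ∫₀^{Q_m} (6.77 + 0.46Q) dQ = 6.77×157.9463 + ½×0.46×157.9463² = 6807.1142.

£6807.11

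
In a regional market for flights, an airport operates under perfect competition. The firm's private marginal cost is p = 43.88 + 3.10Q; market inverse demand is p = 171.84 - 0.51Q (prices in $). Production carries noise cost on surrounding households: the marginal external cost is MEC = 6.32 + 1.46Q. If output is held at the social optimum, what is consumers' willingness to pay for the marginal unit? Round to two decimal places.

P = $159.60

Social marginal cost = private MC + MEC = 50.20 + 4.56Q.
Set SMC = demand: 50.20 + 4.56Q = 171.84 - 0.51Q → Q* = 23.9921.
Consumer price on the demand curve at Q*: 171.84 − 0.51×23.9921 = 159.6040.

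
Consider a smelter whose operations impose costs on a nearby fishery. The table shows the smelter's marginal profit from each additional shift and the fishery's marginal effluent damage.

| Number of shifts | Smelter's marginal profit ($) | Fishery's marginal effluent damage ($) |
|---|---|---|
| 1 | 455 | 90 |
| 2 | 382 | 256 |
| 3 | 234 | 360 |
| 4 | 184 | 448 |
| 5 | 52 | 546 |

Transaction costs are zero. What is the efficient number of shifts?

2

Bargaining reaches the level where marginal profit last exceeds marginal effluent damage.
That holds through level 2 (382 ≥ 256) but not at 3 (234 < 360).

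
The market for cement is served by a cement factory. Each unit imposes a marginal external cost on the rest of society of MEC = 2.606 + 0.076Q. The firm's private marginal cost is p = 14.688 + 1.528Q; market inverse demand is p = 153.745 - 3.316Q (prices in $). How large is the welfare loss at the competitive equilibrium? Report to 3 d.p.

DWL = $2.330

Market equilibrium (private): 14.688 + 1.528Q = 153.745 - 3.316Q → Q_m = 28.7071.
Social marginal cost = private MC + MEC = 17.294 + 1.604Q.
Set SMC = demand: 17.294 + 1.604Q = 153.745 - 3.316Q → Q* = 27.7339.
The loss is the area between SMC and demand from Q* to Q_m; with linear curves that's a triangle of height MEC(Q_m).
DWL = ½ × 0.9732 × 4.7877 = 2.3297.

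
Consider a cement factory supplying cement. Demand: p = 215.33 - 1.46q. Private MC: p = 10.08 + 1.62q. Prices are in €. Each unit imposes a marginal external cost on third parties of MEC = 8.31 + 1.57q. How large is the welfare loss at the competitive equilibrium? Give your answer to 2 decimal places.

Market equilibrium (private): 10.08 + 1.62q = 215.33 - 1.46q → q_m = 66.6396.
Social marginal cost = private MC + MEC = 18.39 + 3.19q.
Set SMC = demand: 18.39 + 3.19q = 215.33 - 1.46q → q* = 42.3527.
The loss is the area between SMC and demand from q* to q_m; with linear curves that's a triangle of height MEC(q_m).
DWL = ½ × 24.2869 × 112.9342 = 1371.4108.

DWL = €1371.41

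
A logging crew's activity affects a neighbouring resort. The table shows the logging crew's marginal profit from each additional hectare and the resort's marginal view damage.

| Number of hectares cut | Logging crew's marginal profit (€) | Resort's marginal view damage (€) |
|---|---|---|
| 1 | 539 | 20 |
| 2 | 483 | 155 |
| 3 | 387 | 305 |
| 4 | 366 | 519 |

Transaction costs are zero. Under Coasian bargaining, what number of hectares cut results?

Bargaining reaches the level where marginal profit last exceeds marginal view damage.
That holds through level 3 (387 ≥ 305) but not at 4 (366 < 519).

3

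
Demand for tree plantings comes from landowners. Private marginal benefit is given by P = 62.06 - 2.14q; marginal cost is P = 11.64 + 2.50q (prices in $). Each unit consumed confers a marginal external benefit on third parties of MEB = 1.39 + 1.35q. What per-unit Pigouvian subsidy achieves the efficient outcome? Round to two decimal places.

Social marginal benefit = demand + MEB = 63.45 - 0.79q.
Set SMB = MC: 63.45 - 0.79q = 11.64 + 2.50q → q* = 15.7477.
The Pigouvian subsidy equals MEB at q*: 1.39 + 1.35×15.7477 = 22.6494.

subsidy = $22.65 per unit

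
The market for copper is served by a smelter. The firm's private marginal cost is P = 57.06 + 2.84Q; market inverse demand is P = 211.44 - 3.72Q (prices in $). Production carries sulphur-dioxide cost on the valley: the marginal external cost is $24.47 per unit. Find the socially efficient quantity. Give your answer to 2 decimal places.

Social marginal cost = private MC + MEC = 81.53 + 2.84Q.
Set SMC = demand: 81.53 + 2.84Q = 211.44 - 3.72Q → Q* = 19.8034.

Q* = 19.80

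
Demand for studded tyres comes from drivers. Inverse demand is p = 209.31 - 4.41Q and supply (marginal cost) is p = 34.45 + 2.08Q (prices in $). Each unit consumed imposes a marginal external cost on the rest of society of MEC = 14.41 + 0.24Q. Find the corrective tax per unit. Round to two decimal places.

tax = $20.13 per unit

Social marginal benefit = demand − MEC = 194.90 - 4.65Q.
Set SMB = MC: 194.90 - 4.65Q = 34.45 + 2.08Q → Q* = 23.8410.
The Pigouvian tax equals MEC at Q*: 14.41 + 0.24×23.8410 = 20.1318.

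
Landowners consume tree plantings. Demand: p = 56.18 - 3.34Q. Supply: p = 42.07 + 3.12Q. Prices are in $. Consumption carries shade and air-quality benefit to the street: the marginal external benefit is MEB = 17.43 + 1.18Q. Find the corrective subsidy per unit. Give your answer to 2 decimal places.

Social marginal benefit = demand + MEB = 73.61 - 2.16Q.
Set SMB = MC: 73.61 - 2.16Q = 42.07 + 3.12Q → Q* = 5.9735.
The Pigouvian subsidy equals MEB at Q*: 17.43 + 1.18×5.9735 = 24.4787.

subsidy = $24.48 per unit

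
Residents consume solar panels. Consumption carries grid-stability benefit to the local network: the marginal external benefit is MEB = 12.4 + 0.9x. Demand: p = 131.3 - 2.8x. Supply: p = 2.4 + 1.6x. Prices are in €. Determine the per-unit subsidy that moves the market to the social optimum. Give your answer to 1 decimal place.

subsidy = €48.7 per unit

Social marginal benefit = demand + MEB = 143.7 - 1.9x.
Set SMB = MC: 143.7 - 1.9x = 2.4 + 1.6x → x* = 40.3714.
The Pigouvian subsidy equals MEB at x*: 12.4 + 0.9×40.3714 = 48.7343.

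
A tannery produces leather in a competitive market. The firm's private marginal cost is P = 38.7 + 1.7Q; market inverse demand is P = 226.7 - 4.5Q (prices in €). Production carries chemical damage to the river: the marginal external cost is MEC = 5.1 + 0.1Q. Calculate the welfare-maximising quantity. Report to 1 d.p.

Social marginal cost = private MC + MEC = 43.8 + 1.8Q.
Set SMC = demand: 43.8 + 1.8Q = 226.7 - 4.5Q → Q* = 29.0317.

Q* = 29.0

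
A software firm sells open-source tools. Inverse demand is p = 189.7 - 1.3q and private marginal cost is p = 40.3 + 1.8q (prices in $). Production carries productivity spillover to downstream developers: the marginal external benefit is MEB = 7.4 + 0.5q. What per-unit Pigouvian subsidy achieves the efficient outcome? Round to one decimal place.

subsidy = $37.6 per unit

Social marginal cost = private MC − MEB = 32.9 + 1.3q.
Set SMC = demand: 32.9 + 1.3q = 189.7 - 1.3q → q* = 60.3077.
The Pigouvian subsidy equals MEB at q*: 7.4 + 0.5×60.3077 = 37.5539.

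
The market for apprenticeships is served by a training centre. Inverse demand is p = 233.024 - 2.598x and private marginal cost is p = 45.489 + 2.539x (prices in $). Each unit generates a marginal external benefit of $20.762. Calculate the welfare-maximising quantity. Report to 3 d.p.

x* = 40.548

Social marginal cost = private MC − MEB = 24.727 + 2.539x.
Set SMC = demand: 24.727 + 2.539x = 233.024 - 2.598x → x* = 40.5484.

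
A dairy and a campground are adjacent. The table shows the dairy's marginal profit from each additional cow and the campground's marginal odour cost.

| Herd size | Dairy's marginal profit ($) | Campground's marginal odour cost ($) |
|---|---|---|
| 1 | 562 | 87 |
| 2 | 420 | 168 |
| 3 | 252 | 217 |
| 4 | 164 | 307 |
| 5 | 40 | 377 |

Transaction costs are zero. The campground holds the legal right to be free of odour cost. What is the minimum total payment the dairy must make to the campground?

Efficient level: marginal profit ≥ marginal odour cost through level 3, so k* = 3.
With the campground holding the right, the dairy must at least compensate total damage at k*: 87 + 168 + 217 = 472.

$472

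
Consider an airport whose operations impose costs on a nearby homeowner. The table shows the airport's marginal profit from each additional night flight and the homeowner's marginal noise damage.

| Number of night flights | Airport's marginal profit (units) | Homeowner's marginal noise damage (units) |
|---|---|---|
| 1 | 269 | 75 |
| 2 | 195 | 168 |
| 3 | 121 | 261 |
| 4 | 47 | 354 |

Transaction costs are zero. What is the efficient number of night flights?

Bargaining reaches the level where marginal profit last exceeds marginal noise damage.
That holds through level 2 (195 ≥ 168) but not at 3 (121 < 261).

2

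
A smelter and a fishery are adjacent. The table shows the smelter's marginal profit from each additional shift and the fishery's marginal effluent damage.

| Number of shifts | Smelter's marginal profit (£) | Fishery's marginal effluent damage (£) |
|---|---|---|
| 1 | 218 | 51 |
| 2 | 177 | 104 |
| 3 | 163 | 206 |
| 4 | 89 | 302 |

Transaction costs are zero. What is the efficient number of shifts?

2

Bargaining reaches the level where marginal profit last exceeds marginal effluent damage.
That holds through level 2 (177 ≥ 104) but not at 3 (163 < 206).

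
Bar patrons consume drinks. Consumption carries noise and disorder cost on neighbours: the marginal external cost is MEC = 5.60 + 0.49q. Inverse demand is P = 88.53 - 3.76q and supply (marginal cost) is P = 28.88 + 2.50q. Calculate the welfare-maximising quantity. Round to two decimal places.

Social marginal benefit = demand − MEC = 82.93 - 4.25q.
Set SMB = MC: 82.93 - 4.25q = 28.88 + 2.50q → q* = 8.0074.

q* = 8.01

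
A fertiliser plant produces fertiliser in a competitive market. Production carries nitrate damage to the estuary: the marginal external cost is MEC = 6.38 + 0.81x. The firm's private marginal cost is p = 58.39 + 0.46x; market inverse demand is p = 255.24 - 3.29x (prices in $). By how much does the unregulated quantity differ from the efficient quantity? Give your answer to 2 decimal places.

10.72 units

Market equilibrium (private): 58.39 + 0.46x = 255.24 - 3.29x → x_m = 52.4933.
Social marginal cost = private MC + MEC = 64.77 + 1.27x.
Set SMC = demand: 64.77 + 1.27x = 255.24 - 3.29x → x* = 41.7697.
Gap = |52.4933 − 41.7697| = 10.7236.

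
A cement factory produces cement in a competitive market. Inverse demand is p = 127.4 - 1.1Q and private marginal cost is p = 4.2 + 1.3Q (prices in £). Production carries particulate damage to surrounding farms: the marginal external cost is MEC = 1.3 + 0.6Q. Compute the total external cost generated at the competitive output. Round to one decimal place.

£857.3

Market equilibrium (private): 4.2 + 1.3Q = 127.4 - 1.1Q → Q_m = 51.3333.
Total external cost = ∫₀^{Q_m} (1.3 + 0.6Q) dQ = 1.3×51.3333 + ½×0.6×51.3333² = 857.2656.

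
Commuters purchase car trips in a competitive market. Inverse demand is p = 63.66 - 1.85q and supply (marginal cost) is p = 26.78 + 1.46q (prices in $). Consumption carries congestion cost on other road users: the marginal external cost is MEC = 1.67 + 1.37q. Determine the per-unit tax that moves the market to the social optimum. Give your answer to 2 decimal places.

tax = $11.98 per unit

Social marginal benefit = demand − MEC = 61.99 - 3.22q.
Set SMB = MC: 61.99 - 3.22q = 26.78 + 1.46q → q* = 7.5235.
The Pigouvian tax equals MEC at q*: 1.67 + 1.37×7.5235 = 11.9772.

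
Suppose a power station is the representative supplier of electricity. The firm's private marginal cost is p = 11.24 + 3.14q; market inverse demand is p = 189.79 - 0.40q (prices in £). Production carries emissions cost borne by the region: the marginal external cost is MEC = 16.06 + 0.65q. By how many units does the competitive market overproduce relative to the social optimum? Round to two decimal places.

Market equilibrium (private): 11.24 + 3.14q = 189.79 - 0.40q → q_m = 50.4379.
Social marginal cost = private MC + MEC = 27.30 + 3.79q.
Set SMC = demand: 27.30 + 3.79q = 189.79 - 0.40q → q* = 38.7804.
Gap = |50.4379 − 38.7804| = 11.6575.

11.66 units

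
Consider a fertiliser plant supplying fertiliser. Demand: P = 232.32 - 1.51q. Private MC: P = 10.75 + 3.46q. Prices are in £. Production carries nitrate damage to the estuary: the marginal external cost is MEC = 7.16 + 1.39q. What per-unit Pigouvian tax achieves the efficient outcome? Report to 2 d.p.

Social marginal cost = private MC + MEC = 17.91 + 4.85q.
Set SMC = demand: 17.91 + 4.85q = 232.32 - 1.51q → q* = 33.7123.
The Pigouvian tax equals MEC at q*: 7.16 + 1.39×33.7123 = 54.0201.

tax = £54.02 per unit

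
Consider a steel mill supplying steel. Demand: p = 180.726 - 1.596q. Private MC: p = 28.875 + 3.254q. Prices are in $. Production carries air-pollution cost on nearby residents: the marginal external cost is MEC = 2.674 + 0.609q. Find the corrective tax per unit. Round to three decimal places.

Social marginal cost = private MC + MEC = 31.549 + 3.863q.
Set SMC = demand: 31.549 + 3.863q = 180.726 - 1.596q → q* = 27.3268.
The Pigouvian tax equals MEC at q*: 2.674 + 0.609×27.3268 = 19.3160.

tax = $19.316 per unit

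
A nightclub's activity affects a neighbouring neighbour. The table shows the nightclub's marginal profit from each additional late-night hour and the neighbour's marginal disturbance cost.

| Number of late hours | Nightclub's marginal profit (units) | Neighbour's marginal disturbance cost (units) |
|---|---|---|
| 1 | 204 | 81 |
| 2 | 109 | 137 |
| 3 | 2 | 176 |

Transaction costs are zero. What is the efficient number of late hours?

1

Bargaining reaches the level where marginal profit last exceeds marginal disturbance cost.
That holds through level 1 (204 ≥ 81) but not at 2 (109 < 137).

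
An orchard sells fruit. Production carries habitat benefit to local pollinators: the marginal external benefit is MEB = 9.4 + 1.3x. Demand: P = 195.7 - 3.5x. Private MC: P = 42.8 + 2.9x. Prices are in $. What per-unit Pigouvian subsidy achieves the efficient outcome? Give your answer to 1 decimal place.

subsidy = $50.8 per unit

Social marginal cost = private MC − MEB = 33.4 + 1.6x.
Set SMC = demand: 33.4 + 1.6x = 195.7 - 3.5x → x* = 31.8235.
The Pigouvian subsidy equals MEB at x*: 9.4 + 1.3×31.8235 = 50.7706.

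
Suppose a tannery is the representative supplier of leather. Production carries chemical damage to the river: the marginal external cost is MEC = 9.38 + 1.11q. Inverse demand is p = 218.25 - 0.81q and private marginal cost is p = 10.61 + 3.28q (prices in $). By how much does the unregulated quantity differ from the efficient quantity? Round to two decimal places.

12.64 units

Market equilibrium (private): 10.61 + 3.28q = 218.25 - 0.81q → q_m = 50.7677.
Social marginal cost = private MC + MEC = 19.99 + 4.39q.
Set SMC = demand: 19.99 + 4.39q = 218.25 - 0.81q → q* = 38.1269.
Gap = |50.7677 − 38.1269| = 12.6408.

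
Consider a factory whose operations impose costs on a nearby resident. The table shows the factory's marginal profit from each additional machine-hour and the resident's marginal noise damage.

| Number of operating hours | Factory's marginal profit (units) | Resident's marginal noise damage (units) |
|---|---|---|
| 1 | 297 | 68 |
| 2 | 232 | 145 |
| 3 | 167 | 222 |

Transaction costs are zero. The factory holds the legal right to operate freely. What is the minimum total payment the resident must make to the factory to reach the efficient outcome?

Left alone the factory would choose level 3 (marginal profit stays positive).
Efficient level: k* = 2 (marginal profit ≥ marginal noise damage through 2).
The resident must at least cover the factory's forgone profit from cutting 3→2: 167 = 167.

167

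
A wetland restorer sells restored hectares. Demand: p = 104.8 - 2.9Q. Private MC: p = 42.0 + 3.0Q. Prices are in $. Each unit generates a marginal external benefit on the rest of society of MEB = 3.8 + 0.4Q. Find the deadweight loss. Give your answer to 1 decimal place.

Market equilibrium (private): 42.0 + 3.0Q = 104.8 - 2.9Q → Q_m = 10.6441.
Social marginal cost = private MC − MEB = 38.2 + 2.6Q.
Set SMC = demand: 38.2 + 2.6Q = 104.8 - 2.9Q → Q* = 12.1091.
The loss is the area between SMC and demand from Q* to Q_m; with linear curves that's a triangle of height MEB(Q_m).
DWL = ½ × 1.4650 × 8.0576 = 5.9022.

DWL = $5.9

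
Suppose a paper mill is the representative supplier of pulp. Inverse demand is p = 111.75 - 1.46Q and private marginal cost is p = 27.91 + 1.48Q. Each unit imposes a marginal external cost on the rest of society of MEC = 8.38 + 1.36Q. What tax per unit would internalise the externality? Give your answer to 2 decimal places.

Social marginal cost = private MC + MEC = 36.29 + 2.84Q.
Set SMC = demand: 36.29 + 2.84Q = 111.75 - 1.46Q → Q* = 17.5488.
The Pigouvian tax equals MEC at Q*: 8.38 + 1.36×17.5488 = 32.2464.

tax = 32.25 per unit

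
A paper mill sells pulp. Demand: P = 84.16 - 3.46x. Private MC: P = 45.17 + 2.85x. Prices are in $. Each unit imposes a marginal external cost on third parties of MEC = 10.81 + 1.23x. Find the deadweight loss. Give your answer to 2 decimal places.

DWL = $22.48

Market equilibrium (private): 45.17 + 2.85x = 84.16 - 3.46x → x_m = 6.1791.
Social marginal cost = private MC + MEC = 55.98 + 4.08x.
Set SMC = demand: 55.98 + 4.08x = 84.16 - 3.46x → x* = 3.7374.
The loss is the area between SMC and demand from x* to x_m; with linear curves that's a triangle of height MEC(x_m).
DWL = ½ × 2.4417 × 18.4103 = 22.4762.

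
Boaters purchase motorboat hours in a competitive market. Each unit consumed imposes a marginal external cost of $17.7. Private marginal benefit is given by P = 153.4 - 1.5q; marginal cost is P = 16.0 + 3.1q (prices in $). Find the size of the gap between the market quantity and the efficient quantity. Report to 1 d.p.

3.8 units

Market equilibrium (private): 16.0 + 3.1q = 153.4 - 1.5q → q_m = 29.8696.
Social marginal benefit = demand − MEC = 135.7 - 1.5q.
Set SMB = MC: 135.7 - 1.5q = 16.0 + 3.1q → q* = 26.0217.
Gap = |29.8696 − 26.0217| = 3.8479.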